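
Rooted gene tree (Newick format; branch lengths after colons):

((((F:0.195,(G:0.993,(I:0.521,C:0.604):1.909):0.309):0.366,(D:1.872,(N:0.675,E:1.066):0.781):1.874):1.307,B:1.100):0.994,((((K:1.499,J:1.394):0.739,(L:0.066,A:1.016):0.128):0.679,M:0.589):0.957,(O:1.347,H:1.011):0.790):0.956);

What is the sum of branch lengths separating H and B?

The path runs H → … → MRCA → … → B; the MRCA is the root of the tree.
Branch lengths along that path: 1.011 + 0.790 + 0.956 + 0.994 + 1.100 = 4.851.

4.851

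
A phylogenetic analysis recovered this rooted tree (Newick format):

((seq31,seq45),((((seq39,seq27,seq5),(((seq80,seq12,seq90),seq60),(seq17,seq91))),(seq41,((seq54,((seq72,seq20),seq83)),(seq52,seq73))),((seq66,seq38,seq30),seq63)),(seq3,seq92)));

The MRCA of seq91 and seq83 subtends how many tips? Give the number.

The MRCA of seq91 and seq83 is the node subtending (((seq39,seq27,seq5),(((seq80,seq12,seq90),seq60),(seq17,seq91))),(seq41,((seq54,((seq72,seq20),seq83)),(seq52,seq73))),((seq66,seq38,seq30),seq63)).
That clade contains 20 terminal taxa: seq12, seq17, seq20, seq27, seq30, seq38, seq39, seq41, seq5, seq52, seq54, seq60, seq63, seq66, seq72, seq73, seq80, seq83, seq90, seq91.

20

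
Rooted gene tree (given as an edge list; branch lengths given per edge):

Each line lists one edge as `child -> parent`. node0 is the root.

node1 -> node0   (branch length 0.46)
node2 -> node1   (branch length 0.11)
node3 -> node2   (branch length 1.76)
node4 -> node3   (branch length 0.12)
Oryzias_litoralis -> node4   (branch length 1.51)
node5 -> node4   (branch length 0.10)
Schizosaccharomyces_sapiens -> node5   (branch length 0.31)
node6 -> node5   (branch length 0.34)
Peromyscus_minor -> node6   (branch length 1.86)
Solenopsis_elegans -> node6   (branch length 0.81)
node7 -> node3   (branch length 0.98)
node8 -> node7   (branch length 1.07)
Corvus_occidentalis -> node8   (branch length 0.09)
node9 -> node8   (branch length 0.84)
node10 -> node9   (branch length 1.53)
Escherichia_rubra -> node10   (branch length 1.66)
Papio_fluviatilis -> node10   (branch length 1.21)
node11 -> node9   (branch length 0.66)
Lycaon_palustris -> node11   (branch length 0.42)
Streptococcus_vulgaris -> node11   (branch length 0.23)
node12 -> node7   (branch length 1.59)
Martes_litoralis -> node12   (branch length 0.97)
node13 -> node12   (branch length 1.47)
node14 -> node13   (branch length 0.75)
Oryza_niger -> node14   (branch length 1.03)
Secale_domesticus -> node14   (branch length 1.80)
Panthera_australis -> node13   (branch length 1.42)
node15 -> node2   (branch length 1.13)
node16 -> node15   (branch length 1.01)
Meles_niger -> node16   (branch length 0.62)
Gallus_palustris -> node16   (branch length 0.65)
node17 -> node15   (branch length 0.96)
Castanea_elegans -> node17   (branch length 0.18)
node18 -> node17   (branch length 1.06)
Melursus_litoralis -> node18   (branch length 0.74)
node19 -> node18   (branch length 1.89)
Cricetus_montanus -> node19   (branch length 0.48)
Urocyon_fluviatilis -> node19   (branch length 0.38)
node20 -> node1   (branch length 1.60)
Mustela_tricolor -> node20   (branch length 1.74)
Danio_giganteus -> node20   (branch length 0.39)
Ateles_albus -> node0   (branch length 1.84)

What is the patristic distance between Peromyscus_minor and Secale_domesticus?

9.01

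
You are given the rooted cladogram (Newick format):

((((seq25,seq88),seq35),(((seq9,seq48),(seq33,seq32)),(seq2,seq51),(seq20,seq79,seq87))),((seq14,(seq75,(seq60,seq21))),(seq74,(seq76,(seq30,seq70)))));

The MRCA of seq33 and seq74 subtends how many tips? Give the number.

20

The MRCA of seq33 and seq74 is the root, so the clade is the entire tree.
That clade contains 20 terminal taxa: seq14, seq2, seq20, seq21, seq25, seq30, seq32, seq33, seq35, seq48, seq51, seq60, seq70, seq74, seq75, seq76, seq79, seq87, seq88, seq9.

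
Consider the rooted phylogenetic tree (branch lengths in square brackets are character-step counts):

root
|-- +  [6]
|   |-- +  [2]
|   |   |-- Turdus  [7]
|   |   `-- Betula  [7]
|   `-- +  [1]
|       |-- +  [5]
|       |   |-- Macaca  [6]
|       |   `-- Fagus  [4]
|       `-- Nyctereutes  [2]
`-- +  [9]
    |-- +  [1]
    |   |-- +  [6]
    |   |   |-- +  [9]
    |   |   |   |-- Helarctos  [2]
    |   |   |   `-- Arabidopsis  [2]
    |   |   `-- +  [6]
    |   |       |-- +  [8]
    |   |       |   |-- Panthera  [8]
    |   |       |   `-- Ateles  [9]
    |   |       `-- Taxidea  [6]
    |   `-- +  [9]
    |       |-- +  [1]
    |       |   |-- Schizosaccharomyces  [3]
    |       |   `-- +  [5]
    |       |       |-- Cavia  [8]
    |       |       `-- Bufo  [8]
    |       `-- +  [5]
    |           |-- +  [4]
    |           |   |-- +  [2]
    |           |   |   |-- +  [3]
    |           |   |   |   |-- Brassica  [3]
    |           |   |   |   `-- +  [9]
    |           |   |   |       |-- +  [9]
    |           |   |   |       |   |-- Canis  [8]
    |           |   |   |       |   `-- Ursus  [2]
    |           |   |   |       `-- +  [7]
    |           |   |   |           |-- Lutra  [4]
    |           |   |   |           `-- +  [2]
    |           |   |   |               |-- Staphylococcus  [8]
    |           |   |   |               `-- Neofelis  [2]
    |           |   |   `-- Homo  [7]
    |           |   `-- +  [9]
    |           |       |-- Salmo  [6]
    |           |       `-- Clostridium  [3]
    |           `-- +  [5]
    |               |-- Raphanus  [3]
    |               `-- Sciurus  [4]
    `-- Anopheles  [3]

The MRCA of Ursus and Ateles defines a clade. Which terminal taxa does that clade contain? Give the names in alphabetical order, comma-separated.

Arabidopsis, Ateles, Brassica, Bufo, Canis, Cavia, Clostridium, Helarctos, Homo, Lutra, Neofelis, Panthera, Raphanus, Salmo, Schizosaccharomyces, Sciurus, Staphylococcus, Taxidea, Ursus

Tracing Ursus: it sits inside (Canis,Ursus).
Tracing Ateles: it sits inside (Panthera,Ateles).
The smallest clade enclosing both is (((Helarctos,Arabidopsis),((Panthera,Ateles),Taxidea)),((Schizosaccharomyces,(Cavia,Bufo)),((((Brassica,((Canis,Ursus),(Lutra,(Staphylococcus,Neofelis)))),Homo),(Salmo,Clostridium)),(Raphanus,Sciurus)))); the answer is its 19 terminal taxa in alphabetical order.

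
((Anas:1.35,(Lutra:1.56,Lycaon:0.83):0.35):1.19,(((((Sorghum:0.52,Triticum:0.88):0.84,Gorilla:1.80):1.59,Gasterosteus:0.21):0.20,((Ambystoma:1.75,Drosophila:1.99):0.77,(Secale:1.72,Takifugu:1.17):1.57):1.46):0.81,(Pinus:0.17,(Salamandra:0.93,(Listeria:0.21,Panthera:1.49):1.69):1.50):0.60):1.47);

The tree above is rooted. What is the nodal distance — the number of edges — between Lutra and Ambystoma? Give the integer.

8

The MRCA of Lutra and Ambystoma is the root of the tree.
From Lutra up to that node: 3 branches. From Ambystoma up to the same node: 5 branches. Total: 3 + 5 = 8.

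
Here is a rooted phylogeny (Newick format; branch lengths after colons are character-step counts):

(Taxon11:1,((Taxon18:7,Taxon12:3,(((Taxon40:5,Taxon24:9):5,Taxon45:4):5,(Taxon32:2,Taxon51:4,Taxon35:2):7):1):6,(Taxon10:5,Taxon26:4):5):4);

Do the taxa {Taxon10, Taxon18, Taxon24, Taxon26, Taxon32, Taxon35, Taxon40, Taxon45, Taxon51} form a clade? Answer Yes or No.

The MRCA of the listed taxa subtends ((Taxon18,Taxon12,(((Taxon40,Taxon24),Taxon45),(Taxon32,Taxon51,Taxon35))),(Taxon10,Taxon26)).
That clade also contains Taxon12, which is not in the proposed group, so the group is not monophyletic.

No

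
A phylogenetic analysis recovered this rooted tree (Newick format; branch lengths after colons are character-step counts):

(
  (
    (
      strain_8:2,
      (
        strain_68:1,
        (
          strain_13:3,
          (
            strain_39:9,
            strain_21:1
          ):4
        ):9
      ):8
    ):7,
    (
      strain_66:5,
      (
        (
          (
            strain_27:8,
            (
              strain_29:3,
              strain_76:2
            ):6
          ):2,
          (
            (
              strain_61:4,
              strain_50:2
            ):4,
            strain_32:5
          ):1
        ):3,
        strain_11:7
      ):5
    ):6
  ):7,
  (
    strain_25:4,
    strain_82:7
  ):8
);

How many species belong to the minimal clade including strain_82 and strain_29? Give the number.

The MRCA of strain_82 and strain_29 is the root, so the clade is the entire tree.
That clade contains 15 terminal taxa: strain_11, strain_13, strain_21, strain_25, strain_27, strain_29, strain_32, strain_39, strain_50, strain_61, strain_66, strain_68, strain_76, strain_8, strain_82.

15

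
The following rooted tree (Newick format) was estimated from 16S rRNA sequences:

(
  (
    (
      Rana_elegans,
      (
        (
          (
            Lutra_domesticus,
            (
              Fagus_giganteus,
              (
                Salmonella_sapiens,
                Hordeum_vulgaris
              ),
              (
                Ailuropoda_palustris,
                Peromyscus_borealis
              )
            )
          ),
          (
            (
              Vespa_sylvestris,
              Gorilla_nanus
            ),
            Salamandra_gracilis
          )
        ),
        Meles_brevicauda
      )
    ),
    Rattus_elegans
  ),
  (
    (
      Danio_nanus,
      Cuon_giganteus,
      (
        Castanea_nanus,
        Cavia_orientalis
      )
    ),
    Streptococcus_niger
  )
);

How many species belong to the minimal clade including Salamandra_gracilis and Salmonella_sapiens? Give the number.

9

The MRCA of Salamandra_gracilis and Salmonella_sapiens is the node subtending ((Lutra_domesticus,(Fagus_giganteus,(Salmonella_sapiens,Hordeum_vulgaris),(Ailuropoda_palustris,Peromyscus_borealis))),((Vespa_sylvestris,Gorilla_nanus),Salamandra_gracilis)).
That clade contains 9 terminal taxa: Ailuropoda_palustris, Fagus_giganteus, Gorilla_nanus, Hordeum_vulgaris, Lutra_domesticus, Peromyscus_borealis, Salamandra_gracilis, Salmonella_sapiens, Vespa_sylvestris.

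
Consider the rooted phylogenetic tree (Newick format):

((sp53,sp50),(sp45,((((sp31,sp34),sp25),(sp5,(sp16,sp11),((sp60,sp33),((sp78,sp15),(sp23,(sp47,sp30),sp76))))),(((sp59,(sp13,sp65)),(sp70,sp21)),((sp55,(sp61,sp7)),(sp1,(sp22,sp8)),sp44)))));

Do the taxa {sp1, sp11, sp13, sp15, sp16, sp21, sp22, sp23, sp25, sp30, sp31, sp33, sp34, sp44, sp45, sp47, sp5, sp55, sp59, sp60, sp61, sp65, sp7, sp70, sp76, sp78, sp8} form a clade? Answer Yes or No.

Yes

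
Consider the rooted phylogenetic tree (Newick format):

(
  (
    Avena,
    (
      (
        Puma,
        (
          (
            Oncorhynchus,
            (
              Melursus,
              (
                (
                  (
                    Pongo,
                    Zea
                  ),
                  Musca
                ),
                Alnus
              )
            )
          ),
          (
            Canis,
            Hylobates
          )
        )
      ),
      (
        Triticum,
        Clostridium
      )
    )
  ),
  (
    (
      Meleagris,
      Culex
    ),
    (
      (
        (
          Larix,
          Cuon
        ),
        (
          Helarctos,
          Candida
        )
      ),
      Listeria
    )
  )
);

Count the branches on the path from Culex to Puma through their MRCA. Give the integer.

The MRCA of Culex and Puma is the root of the tree.
From Culex up to that node: 3 branches. From Puma up to the same node: 4 branches. Total: 3 + 4 = 7.

7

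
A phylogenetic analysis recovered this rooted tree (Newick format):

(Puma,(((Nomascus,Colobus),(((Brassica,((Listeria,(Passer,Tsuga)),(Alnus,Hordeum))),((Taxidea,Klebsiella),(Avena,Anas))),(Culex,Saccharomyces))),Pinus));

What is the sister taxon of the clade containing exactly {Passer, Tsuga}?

Listeria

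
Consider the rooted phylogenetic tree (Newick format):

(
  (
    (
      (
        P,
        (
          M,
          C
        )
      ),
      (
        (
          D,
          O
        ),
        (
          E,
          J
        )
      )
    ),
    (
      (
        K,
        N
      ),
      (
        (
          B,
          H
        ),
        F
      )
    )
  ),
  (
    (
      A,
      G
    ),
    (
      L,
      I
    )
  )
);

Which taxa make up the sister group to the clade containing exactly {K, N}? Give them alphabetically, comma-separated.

B, F, H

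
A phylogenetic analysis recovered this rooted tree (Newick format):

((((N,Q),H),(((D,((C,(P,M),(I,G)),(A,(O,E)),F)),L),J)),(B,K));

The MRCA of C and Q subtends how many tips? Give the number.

The MRCA of C and Q is the node subtending (((N,Q),H),(((D,((C,(P,M),(I,G)),(A,(O,E)),F)),L),J)).
That clade contains 15 terminal taxa: A, C, D, E, F, G, H, I, J, L, M, N, O, P, Q.

15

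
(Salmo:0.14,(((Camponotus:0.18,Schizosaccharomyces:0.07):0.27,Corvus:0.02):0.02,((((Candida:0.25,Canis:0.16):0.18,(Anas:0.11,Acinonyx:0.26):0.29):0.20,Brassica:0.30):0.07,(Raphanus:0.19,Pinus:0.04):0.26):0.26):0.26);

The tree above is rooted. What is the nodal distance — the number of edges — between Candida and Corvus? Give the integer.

The MRCA of Candida and Corvus is the node subtending (((Camponotus,Schizosaccharomyces),Corvus),((((Candida,Canis),(Anas,Acinonyx)),Brassica),(Raphanus,Pinus))).
From Candida up to that node: 5 branches. From Corvus up to the same node: 2 branches. Total: 5 + 2 = 7.

7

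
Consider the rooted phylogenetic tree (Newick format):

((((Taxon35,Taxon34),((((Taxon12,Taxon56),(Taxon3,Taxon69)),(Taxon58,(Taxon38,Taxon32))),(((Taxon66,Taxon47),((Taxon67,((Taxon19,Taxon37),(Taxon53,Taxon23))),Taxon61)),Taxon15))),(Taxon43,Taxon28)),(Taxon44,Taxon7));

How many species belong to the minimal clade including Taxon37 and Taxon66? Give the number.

The MRCA of Taxon37 and Taxon66 is the node subtending ((Taxon66,Taxon47),((Taxon67,((Taxon19,Taxon37),(Taxon53,Taxon23))),Taxon61)).
That clade contains 8 terminal taxa: Taxon19, Taxon23, Taxon37, Taxon47, Taxon53, Taxon61, Taxon66, Taxon67.

8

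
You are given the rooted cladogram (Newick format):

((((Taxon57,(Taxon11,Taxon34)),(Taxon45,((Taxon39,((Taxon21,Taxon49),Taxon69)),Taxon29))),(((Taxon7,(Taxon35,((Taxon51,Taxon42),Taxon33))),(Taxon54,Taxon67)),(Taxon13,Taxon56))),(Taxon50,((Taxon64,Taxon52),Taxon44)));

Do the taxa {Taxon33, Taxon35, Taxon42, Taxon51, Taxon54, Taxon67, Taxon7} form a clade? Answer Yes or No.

Yes

The most recent common ancestor of these taxa subtends ((Taxon7,(Taxon35,((Taxon51,Taxon42),Taxon33))),(Taxon54,Taxon67)).
That clade has exactly 7 tips — every listed taxon and nothing else — so the group is monophyletic.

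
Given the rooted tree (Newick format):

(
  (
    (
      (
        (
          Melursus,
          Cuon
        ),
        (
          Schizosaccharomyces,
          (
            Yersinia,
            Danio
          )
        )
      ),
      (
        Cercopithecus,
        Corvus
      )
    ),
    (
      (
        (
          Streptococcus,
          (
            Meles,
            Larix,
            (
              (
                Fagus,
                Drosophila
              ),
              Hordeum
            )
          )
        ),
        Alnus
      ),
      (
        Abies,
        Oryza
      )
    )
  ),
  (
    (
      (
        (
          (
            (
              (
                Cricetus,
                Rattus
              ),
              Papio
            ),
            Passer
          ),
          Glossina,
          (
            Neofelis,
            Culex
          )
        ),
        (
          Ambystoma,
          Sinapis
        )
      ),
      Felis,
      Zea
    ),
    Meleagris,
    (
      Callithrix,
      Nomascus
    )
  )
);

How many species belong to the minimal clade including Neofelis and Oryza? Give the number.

30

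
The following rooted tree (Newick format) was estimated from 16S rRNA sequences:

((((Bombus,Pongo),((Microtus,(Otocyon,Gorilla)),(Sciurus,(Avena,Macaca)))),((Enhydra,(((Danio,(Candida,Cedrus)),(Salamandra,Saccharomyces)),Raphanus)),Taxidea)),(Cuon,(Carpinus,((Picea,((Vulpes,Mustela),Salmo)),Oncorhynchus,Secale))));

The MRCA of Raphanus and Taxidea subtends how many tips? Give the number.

8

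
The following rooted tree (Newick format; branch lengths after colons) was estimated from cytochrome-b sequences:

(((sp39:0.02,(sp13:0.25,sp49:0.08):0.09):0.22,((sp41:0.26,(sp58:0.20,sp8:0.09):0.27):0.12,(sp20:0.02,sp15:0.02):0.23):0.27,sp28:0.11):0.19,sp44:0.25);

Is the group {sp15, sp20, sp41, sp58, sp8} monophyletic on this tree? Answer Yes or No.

Yes

The most recent common ancestor of these taxa subtends ((sp41,(sp58,sp8)),(sp20,sp15)).
That clade has exactly 5 tips — every listed taxon and nothing else — so the group is monophyletic.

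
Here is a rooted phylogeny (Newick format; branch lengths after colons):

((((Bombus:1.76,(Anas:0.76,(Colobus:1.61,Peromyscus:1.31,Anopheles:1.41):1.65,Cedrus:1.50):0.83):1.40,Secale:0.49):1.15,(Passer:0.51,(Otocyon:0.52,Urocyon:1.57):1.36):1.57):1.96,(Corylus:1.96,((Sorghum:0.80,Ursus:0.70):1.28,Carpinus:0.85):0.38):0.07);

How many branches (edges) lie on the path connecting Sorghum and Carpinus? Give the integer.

3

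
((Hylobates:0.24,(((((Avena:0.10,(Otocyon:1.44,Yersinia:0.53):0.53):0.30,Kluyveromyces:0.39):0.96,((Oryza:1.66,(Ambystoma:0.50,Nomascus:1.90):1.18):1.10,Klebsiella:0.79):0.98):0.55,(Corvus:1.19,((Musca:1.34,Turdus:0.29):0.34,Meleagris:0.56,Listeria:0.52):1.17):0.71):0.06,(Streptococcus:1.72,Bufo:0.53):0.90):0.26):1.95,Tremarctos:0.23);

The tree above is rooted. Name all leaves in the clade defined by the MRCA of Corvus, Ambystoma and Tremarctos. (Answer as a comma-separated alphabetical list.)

Tracing Corvus: it sits inside (Corvus,((Musca,Turdus),Meleagris,Listeria)).
Tracing Ambystoma: it sits inside (Ambystoma,Nomascus).
Tracing Tremarctos: it attaches directly to the root.
The smallest clade enclosing all 3 is the whole tree (their MRCA is the root), so the answer is all 17 tips in alphabetical order.

Ambystoma, Avena, Bufo, Corvus, Hylobates, Klebsiella, Kluyveromyces, Listeria, Meleagris, Musca, Nomascus, Oryza, Otocyon, Streptococcus, Tremarctos, Turdus, Yersinia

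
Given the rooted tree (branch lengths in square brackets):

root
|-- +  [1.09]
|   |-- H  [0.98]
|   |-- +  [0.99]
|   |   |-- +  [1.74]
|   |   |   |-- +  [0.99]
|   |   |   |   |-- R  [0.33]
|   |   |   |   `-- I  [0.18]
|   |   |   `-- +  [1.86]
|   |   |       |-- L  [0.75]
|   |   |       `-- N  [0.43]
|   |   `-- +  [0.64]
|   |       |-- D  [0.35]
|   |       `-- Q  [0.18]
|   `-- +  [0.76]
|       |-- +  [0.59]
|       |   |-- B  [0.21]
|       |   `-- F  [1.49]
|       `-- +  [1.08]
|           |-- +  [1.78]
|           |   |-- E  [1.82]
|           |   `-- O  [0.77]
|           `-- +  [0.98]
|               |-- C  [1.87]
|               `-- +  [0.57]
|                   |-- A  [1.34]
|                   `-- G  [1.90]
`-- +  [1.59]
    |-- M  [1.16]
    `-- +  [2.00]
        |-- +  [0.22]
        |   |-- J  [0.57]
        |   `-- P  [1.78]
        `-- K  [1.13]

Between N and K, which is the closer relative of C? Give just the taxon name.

N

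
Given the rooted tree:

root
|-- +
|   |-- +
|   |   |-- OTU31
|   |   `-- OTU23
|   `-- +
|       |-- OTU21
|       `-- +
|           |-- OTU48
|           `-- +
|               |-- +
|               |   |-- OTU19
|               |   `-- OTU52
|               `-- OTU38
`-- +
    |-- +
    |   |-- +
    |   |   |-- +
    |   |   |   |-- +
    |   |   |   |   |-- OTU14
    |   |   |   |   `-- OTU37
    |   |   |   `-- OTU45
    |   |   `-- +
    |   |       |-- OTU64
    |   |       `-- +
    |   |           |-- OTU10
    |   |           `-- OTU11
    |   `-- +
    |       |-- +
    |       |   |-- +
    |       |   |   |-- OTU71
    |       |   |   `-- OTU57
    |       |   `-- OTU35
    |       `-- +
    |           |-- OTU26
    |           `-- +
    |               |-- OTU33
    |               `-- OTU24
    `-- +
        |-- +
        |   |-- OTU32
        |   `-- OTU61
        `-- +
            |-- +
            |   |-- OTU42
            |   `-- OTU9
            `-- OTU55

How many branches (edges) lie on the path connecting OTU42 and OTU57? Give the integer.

9

The MRCA of OTU42 and OTU57 is the node subtending (((((OTU14,OTU37),OTU45),(OTU64,(OTU10,OTU11))),(((OTU71,OTU57),OTU35),(OTU26,(OTU33,OTU24)))),((OTU32,OTU61),((OTU42,OTU9),OTU55))).
From OTU42 up to that node: 4 branches. From OTU57 up to the same node: 5 branches. Total: 4 + 5 = 9.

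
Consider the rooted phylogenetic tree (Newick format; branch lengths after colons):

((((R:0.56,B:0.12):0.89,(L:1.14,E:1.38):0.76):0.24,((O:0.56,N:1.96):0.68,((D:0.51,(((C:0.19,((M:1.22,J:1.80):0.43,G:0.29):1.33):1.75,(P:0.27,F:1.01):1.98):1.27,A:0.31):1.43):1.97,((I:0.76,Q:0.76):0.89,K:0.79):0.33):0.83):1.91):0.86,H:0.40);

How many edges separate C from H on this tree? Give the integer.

The MRCA of C and H is the root of the tree.
From C up to that node: 8 branches. From H up to the same node: 1 branch. Total: 8 + 1 = 9.

9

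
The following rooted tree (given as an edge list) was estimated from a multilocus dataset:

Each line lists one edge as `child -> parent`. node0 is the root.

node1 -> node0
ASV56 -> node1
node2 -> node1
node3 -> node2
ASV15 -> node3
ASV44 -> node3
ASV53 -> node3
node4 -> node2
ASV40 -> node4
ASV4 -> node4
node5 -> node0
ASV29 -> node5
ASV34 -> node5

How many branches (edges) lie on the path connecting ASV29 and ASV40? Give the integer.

6

The MRCA of ASV29 and ASV40 is the root of the tree.
From ASV29 up to that node: 2 branches. From ASV40 up to the same node: 4 branches. Total: 2 + 4 = 6.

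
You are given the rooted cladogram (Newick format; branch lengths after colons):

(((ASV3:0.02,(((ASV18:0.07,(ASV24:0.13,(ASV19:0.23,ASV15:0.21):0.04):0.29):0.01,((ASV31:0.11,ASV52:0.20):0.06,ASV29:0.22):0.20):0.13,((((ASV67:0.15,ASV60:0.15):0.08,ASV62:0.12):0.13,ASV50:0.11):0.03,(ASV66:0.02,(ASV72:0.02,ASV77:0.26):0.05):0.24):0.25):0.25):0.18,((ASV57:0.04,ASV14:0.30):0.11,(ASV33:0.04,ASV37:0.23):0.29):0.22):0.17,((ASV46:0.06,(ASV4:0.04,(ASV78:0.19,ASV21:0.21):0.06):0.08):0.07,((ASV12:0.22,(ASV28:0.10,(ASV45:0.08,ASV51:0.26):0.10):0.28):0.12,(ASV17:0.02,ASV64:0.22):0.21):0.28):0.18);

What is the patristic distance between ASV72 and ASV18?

The path runs ASV72 → … → MRCA → … → ASV18; the MRCA is the node subtending (((ASV18,(ASV24,(ASV19,ASV15))),((ASV31,ASV52),ASV29)),((((ASV67,ASV60),ASV62),ASV50),(ASV66,(ASV72,ASV77)))).
Branch lengths along that path: 0.02 + 0.05 + 0.24 + 0.25 + 0.13 + 0.01 + 0.07 = 0.77.

0.77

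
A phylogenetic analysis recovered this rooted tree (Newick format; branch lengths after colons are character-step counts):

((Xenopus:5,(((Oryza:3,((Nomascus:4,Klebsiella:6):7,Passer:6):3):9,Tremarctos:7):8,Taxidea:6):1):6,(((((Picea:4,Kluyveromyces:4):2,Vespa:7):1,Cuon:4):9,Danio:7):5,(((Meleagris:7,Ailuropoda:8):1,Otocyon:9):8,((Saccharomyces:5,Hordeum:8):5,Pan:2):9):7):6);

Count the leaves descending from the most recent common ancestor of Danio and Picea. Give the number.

The MRCA of Danio and Picea is the node subtending ((((Picea,Kluyveromyces),Vespa),Cuon),Danio).
That clade contains 5 terminal taxa: Cuon, Danio, Kluyveromyces, Picea, Vespa.

5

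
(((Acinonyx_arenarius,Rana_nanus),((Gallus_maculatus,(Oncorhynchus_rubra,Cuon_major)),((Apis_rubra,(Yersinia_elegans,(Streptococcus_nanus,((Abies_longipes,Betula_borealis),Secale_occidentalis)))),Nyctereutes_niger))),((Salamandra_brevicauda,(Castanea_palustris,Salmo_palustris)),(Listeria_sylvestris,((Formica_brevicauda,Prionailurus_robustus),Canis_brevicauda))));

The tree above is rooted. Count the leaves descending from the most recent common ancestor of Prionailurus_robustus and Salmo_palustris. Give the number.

7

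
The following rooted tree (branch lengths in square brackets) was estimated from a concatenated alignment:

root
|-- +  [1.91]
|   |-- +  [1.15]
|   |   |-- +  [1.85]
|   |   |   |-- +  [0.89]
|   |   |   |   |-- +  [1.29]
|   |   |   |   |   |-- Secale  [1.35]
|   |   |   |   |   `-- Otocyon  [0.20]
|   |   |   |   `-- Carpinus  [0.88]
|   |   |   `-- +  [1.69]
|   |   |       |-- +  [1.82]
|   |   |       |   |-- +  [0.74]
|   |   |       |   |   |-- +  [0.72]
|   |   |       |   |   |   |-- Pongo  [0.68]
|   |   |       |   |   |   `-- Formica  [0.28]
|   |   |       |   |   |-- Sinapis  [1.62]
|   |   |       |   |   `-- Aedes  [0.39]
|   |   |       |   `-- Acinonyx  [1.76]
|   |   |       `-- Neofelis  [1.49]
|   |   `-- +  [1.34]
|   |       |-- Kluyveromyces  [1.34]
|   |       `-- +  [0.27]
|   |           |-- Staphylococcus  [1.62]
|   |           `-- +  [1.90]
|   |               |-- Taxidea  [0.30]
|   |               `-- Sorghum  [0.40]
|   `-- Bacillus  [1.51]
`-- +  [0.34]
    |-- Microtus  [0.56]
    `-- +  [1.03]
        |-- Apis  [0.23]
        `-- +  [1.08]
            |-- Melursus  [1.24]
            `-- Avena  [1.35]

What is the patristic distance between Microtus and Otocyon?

The path runs Microtus → … → MRCA → … → Otocyon; the MRCA is the root of the tree.
Branch lengths along that path: 0.56 + 0.34 + 1.91 + 1.15 + 1.85 + 0.89 + 1.29 + 0.20 = 8.19.

8.19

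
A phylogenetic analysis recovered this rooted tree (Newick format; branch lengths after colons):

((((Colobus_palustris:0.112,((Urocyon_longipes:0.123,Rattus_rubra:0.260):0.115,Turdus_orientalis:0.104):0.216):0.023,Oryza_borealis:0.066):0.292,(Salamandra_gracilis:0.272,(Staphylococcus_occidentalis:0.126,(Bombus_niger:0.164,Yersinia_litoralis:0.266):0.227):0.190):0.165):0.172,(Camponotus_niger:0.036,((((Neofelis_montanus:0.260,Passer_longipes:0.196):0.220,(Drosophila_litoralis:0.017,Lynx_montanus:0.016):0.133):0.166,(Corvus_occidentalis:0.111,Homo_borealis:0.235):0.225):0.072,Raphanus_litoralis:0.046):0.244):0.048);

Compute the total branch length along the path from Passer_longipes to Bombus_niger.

The path runs Passer_longipes → … → MRCA → … → Bombus_niger; the MRCA is the root of the tree.
Branch lengths along that path: 0.196 + 0.220 + 0.166 + 0.072 + 0.244 + 0.048 + 0.172 + 0.165 + 0.190 + 0.227 + 0.164 = 1.864.

1.864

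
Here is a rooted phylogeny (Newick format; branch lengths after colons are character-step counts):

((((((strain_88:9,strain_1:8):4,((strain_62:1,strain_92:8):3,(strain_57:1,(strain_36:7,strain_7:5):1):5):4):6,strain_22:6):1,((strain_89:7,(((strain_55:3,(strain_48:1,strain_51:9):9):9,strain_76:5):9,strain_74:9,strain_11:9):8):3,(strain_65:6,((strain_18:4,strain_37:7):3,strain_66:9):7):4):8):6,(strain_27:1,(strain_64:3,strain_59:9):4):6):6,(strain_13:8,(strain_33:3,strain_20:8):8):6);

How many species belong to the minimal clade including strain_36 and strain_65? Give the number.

The MRCA of strain_36 and strain_65 is the node subtending ((((strain_88,strain_1),((strain_62,strain_92),(strain_57,(strain_36,strain_7)))),strain_22),((strain_89,(((strain_55,(strain_48,strain_51)),strain_76),strain_74,strain_11)),(strain_65,((strain_18,strain_37),strain_66)))).
That clade contains 19 terminal taxa: strain_1, strain_11, strain_18, strain_22, strain_36, strain_37, strain_48, strain_51, strain_55, strain_57, strain_62, strain_65, strain_66, strain_7, strain_74, strain_76, strain_88, strain_89, strain_92.

19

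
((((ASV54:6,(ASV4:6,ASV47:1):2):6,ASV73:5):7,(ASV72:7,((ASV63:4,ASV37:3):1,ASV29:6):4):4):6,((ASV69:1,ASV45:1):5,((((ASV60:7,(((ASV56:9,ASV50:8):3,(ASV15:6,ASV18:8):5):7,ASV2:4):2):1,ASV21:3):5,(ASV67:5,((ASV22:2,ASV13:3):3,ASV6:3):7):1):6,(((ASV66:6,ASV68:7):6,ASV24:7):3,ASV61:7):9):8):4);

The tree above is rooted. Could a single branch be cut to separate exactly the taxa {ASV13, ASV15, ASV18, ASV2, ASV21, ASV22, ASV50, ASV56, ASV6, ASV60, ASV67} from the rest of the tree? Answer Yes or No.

Yes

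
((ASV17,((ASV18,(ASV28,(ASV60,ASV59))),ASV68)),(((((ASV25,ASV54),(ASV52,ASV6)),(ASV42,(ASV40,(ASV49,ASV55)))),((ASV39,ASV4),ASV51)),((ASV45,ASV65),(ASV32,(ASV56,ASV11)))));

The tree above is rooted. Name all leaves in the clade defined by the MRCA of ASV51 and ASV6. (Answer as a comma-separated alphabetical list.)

Tracing ASV51: it sits inside ((ASV39,ASV4),ASV51).
Tracing ASV6: it sits inside (ASV52,ASV6).
The smallest clade enclosing both is ((((ASV25,ASV54),(ASV52,ASV6)),(ASV42,(ASV40,(ASV49,ASV55)))),((ASV39,ASV4),ASV51)); the answer is its 11 terminal taxa in alphabetical order.

ASV25, ASV39, ASV4, ASV40, ASV42, ASV49, ASV51, ASV52, ASV54, ASV55, ASV6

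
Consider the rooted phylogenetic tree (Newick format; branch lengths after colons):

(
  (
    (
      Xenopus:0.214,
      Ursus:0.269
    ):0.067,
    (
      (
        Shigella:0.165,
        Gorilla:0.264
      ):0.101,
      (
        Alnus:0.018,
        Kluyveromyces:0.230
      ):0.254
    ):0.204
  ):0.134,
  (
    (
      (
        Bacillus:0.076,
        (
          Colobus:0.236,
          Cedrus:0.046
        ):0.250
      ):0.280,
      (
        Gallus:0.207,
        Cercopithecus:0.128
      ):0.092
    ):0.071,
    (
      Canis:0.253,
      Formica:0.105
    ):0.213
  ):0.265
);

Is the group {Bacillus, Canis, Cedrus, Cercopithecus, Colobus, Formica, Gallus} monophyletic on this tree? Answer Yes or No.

Yes

The most recent common ancestor of these taxa subtends (((Bacillus,(Colobus,Cedrus)),(Gallus,Cercopithecus)),(Canis,Formica)).
That clade has exactly 7 tips — every listed taxon and nothing else — so the group is monophyletic.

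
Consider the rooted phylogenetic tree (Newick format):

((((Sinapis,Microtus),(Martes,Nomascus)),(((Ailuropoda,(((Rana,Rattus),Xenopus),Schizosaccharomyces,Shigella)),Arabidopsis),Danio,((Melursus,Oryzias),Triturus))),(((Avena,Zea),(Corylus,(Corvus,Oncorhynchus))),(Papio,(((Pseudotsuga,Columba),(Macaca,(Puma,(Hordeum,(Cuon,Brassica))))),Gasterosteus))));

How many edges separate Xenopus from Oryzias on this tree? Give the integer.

The MRCA of Xenopus and Oryzias is the node subtending (((Ailuropoda,(((Rana,Rattus),Xenopus),Schizosaccharomyces,Shigella)),Arabidopsis),Danio,((Melursus,Oryzias),Triturus)).
From Xenopus up to that node: 5 branches. From Oryzias up to the same node: 3 branches. Total: 5 + 3 = 8.

8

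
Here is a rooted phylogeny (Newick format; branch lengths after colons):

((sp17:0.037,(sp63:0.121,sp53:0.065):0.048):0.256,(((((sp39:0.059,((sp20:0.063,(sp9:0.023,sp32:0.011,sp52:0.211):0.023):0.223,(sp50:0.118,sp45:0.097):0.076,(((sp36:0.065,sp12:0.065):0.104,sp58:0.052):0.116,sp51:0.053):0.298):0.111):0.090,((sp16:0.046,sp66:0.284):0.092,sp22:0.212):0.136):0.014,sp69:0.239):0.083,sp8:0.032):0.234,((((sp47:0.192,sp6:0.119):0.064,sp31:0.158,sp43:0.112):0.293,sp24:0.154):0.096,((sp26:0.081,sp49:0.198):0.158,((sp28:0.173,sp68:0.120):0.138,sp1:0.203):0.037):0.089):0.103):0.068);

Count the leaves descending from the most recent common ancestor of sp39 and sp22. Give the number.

14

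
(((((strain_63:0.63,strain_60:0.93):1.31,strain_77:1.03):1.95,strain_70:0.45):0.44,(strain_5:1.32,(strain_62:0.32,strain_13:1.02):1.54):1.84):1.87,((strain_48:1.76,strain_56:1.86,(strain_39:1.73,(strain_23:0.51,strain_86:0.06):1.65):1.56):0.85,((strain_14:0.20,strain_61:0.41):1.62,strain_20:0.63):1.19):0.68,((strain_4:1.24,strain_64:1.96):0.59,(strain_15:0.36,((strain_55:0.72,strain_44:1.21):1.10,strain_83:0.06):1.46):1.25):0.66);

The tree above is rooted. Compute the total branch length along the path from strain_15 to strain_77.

7.56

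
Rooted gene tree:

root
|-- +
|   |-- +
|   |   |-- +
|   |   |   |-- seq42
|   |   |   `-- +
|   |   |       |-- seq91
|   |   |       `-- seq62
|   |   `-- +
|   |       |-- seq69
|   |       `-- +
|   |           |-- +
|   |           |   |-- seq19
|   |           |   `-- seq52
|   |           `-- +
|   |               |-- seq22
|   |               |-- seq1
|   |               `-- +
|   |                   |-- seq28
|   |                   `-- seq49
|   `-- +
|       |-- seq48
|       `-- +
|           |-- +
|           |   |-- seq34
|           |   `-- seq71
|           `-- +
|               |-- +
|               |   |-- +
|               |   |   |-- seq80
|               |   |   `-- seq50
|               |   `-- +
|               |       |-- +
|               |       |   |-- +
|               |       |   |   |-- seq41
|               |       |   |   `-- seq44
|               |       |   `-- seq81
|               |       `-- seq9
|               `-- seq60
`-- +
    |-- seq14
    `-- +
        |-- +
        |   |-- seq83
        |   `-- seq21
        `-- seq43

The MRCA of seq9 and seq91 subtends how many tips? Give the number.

The MRCA of seq9 and seq91 is the node subtending (((seq42,(seq91,seq62)),(seq69,((seq19,seq52),(seq22,seq1,(seq28,seq49))))),(seq48,((seq34,seq71),(((seq80,seq50),(((seq41,seq44),seq81),seq9)),seq60)))).
That clade contains 20 terminal taxa: seq1, seq19, seq22, seq28, seq34, seq41, seq42, seq44, seq48, seq49, seq50, seq52, seq60, seq62, seq69, seq71, seq80, seq81, seq9, seq91.

20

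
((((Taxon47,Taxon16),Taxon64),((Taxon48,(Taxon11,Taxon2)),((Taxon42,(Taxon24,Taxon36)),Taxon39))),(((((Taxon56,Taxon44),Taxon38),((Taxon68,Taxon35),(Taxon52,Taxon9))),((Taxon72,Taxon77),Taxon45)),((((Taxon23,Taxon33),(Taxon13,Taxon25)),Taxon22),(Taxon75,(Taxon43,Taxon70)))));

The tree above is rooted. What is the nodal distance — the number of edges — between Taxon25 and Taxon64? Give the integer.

9

The MRCA of Taxon25 and Taxon64 is the root of the tree.
From Taxon25 up to that node: 6 branches. From Taxon64 up to the same node: 3 branches. Total: 6 + 3 = 9.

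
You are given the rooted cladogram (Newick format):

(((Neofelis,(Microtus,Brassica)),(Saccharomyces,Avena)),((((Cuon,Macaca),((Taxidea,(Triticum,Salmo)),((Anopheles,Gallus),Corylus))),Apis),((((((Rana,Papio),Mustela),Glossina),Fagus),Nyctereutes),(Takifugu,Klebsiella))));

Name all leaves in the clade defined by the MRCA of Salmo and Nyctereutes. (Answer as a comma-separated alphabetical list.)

Anopheles, Apis, Corylus, Cuon, Fagus, Gallus, Glossina, Klebsiella, Macaca, Mustela, Nyctereutes, Papio, Rana, Salmo, Takifugu, Taxidea, Triticum

Tracing Salmo: it sits inside (Triticum,Salmo).
Tracing Nyctereutes: it sits inside (((((Rana,Papio),Mustela),Glossina),Fagus),Nyctereutes).
The smallest clade enclosing both is ((((Cuon,Macaca),((Taxidea,(Triticum,Salmo)),((Anopheles,Gallus),Corylus))),Apis),((((((Rana,Papio),Mustela),Glossina),Fagus),Nyctereutes),(Takifugu,Klebsiella))); the answer is its 17 terminal taxa in alphabetical order.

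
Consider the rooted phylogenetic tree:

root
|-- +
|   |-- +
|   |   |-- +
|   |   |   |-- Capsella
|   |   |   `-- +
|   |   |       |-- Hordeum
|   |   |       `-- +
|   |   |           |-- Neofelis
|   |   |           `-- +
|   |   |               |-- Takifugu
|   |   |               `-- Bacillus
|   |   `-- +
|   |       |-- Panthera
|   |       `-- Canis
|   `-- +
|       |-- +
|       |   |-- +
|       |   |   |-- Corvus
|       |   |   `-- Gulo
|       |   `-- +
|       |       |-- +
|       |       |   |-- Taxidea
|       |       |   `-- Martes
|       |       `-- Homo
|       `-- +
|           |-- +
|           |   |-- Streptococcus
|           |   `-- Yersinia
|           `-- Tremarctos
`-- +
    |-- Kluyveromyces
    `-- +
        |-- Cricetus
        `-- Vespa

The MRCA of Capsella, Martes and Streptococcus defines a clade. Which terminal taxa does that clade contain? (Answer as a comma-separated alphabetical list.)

Bacillus, Canis, Capsella, Corvus, Gulo, Homo, Hordeum, Martes, Neofelis, Panthera, Streptococcus, Takifugu, Taxidea, Tremarctos, Yersinia

Tracing Capsella: it sits inside (Capsella,(Hordeum,(Neofelis,(Takifugu,Bacillus)))).
Tracing Martes: it sits inside (Taxidea,Martes).
Tracing Streptococcus: it sits inside (Streptococcus,Yersinia).
The smallest clade enclosing all 3 is (((Capsella,(Hordeum,(Neofelis,(Takifugu,Bacillus)))),(Panthera,Canis)),(((Corvus,Gulo),((Taxidea,Martes),Homo)),((Streptococcus,Yersinia),Tremarctos))); the answer is its 15 terminal taxa in alphabetical order.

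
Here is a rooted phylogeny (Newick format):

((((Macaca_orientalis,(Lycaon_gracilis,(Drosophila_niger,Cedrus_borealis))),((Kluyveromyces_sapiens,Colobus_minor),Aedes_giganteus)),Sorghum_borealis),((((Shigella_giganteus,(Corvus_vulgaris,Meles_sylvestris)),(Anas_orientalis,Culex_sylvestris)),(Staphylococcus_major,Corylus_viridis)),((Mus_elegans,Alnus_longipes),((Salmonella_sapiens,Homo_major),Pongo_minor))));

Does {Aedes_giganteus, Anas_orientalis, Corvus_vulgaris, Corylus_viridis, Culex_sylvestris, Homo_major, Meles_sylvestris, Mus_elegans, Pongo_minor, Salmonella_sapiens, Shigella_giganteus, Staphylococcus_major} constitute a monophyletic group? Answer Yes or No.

No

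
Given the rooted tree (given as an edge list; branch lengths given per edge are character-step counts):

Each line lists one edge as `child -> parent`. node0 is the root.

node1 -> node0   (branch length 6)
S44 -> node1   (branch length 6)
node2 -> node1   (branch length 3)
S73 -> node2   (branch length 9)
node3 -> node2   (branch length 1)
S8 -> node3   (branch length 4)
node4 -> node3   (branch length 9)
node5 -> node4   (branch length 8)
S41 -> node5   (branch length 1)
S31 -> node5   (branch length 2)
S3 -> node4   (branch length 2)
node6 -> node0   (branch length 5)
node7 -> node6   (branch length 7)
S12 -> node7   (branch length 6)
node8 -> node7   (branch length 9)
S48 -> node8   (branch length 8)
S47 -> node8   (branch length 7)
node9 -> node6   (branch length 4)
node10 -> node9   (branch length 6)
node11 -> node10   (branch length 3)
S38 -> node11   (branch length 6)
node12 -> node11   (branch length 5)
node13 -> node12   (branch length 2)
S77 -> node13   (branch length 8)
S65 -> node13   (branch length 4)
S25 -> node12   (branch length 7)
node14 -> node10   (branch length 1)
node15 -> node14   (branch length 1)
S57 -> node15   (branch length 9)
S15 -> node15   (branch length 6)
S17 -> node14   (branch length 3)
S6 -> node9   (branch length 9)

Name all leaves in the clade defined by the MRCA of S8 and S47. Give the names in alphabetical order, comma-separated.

Tracing S8: it sits inside (S8,((S41,S31),S3)).
Tracing S47: it sits inside (S48,S47).
The smallest clade enclosing both is the whole tree (their MRCA is the root), so the answer is all 17 tips in alphabetical order.

S12, S15, S17, S25, S3, S31, S38, S41, S44, S47, S48, S57, S6, S65, S73, S77, S8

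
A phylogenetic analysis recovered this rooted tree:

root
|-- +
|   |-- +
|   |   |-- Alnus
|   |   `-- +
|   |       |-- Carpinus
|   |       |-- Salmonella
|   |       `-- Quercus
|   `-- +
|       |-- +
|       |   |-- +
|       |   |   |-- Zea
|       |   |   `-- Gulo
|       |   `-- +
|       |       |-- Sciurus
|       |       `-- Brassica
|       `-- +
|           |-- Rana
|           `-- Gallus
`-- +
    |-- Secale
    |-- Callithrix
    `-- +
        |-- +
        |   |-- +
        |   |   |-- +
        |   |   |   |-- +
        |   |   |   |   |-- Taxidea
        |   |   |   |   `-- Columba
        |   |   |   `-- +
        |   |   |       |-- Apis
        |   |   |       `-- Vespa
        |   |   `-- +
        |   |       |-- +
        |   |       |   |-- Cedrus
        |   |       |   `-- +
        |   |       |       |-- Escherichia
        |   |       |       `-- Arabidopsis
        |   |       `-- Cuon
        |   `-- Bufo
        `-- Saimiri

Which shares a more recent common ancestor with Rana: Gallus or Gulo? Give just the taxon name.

The MRCA of Rana and Gallus subtends (Rana,Gallus) (2 taxa).
The MRCA of Rana and Gulo subtends (((Zea,Gulo),(Sciurus,Brassica)),(Rana,Gallus)) (6 taxa).
The first is nested inside the second, so Rana shares a more recent common ancestor with Gallus.

Gallus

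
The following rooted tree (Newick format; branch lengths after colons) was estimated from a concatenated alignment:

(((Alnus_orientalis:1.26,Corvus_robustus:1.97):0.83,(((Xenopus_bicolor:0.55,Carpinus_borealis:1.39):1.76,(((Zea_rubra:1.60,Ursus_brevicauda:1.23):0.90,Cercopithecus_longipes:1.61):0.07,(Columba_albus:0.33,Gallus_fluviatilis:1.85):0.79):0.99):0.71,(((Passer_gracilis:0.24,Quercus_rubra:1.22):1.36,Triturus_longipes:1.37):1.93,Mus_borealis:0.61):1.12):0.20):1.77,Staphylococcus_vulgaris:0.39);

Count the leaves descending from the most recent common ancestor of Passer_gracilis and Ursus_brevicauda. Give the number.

The MRCA of Passer_gracilis and Ursus_brevicauda is the node subtending (((Xenopus_bicolor,Carpinus_borealis),(((Zea_rubra,Ursus_brevicauda),Cercopithecus_longipes),(Columba_albus,Gallus_fluviatilis))),(((Passer_gracilis,Quercus_rubra),Triturus_longipes),Mus_borealis)).
That clade contains 11 terminal taxa: Carpinus_borealis, Cercopithecus_longipes, Columba_albus, Gallus_fluviatilis, Mus_borealis, Passer_gracilis, Quercus_rubra, Triturus_longipes, Ursus_brevicauda, Xenopus_bicolor, Zea_rubra.

11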